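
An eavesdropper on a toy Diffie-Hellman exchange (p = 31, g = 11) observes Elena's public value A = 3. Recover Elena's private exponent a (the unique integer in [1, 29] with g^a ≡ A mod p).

Try successive powers of 11 modulo 31:
11^1 ≡ 11
11^2 ≡ 28
11^3 ≡ 29
11^4 ≡ 9
11^5 ≡ 6
11^6 ≡ 4
11^7 ≡ 13
11^8 ≡ 19
11^9 ≡ 23
11^10 ≡ 5
11^11 ≡ 24
11^12 ≡ 16
11^13 ≡ 21
11^14 ≡ 14
11^15 ≡ 30
11^16 ≡ 20
11^17 ≡ 3
Found: a = 17.

17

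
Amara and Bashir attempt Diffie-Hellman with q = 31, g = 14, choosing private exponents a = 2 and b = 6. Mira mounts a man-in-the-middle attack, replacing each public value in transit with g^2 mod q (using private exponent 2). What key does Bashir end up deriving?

Bashir receives Mira's public value M = 14^2 mod 31 instead of the honest one.
14^1 ≡ 14 (mod 31)
14^2 = (14^1)^2 ≡ 14^2 = 196 ≡ 10 (mod 31)
So M = 10. Bashir computes K = M^6 mod 31.
10^1 ≡ 10 (mod 31)
10^2 = (10^1)^2 ≡ 10^2 = 100 ≡ 7 (mod 31)
10^4 = (10^2)^2 ≡ 7^2 = 49 ≡ 18 (mod 31)
10^6 = 10^4 · 10^2 ≡ 18 · 7 ≡ 2 (mod 31).

2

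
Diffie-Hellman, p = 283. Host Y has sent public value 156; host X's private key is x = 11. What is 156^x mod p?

102

Shared key K = 156^11 mod 283.
156^1 ≡ 156 (mod 283)
156^2 = (156^1)^2 ≡ 156^2 = 24336 ≡ 281 (mod 283)
156^4 = (156^2)^2 ≡ 281^2 = 78961 ≡ 4 (mod 283)
156^8 = (156^4)^2 ≡ 4^2 = 16 ≡ 16 (mod 283)
156^11 = 156^8 · 156^2 · 156^1 ≡ 16 · 281 · 156 ≡ 102 (mod 283).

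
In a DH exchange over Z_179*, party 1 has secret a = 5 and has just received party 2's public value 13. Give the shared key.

47

Shared key K = 13^5 mod 179.
13^1 ≡ 13 (mod 179)
13^2 = (13^1)^2 ≡ 13^2 = 169 ≡ 169 (mod 179)
13^4 = (13^2)^2 ≡ 169^2 = 28561 ≡ 100 (mod 179)
13^5 = 13^4 · 13^1 ≡ 100 · 13 ≡ 47 (mod 179).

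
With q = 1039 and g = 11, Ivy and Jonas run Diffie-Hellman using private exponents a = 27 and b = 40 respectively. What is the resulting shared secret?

980

Ivy sends A = g^a mod q = 11^27 mod 1039.
11^1 ≡ 11 (mod 1039)
11^2 = (11^1)^2 ≡ 11^2 = 121 ≡ 121 (mod 1039)
11^4 = (11^2)^2 ≡ 121^2 = 14641 ≡ 95 (mod 1039)
11^8 = (11^4)^2 ≡ 95^2 = 9025 ≡ 713 (mod 1039)
11^16 = (11^8)^2 ≡ 713^2 = 508369 ≡ 298 (mod 1039)
11^27 = 11^16 · 11^8 · 11^2 · 11^1 ≡ 298 · 713 · 121 · 11 ≡ 601 (mod 1039).
So A = 601. Jonas then computes K = A^b mod q = 601^40 mod 1039.
601^1 ≡ 601 (mod 1039)
601^2 = (601^1)^2 ≡ 601^2 = 361201 ≡ 668 (mod 1039)
601^4 = (601^2)^2 ≡ 668^2 = 446224 ≡ 493 (mod 1039)
601^8 = (601^4)^2 ≡ 493^2 = 243049 ≡ 962 (mod 1039)
601^16 = (601^8)^2 ≡ 962^2 = 925444 ≡ 734 (mod 1039)
601^32 = (601^16)^2 ≡ 734^2 = 538756 ≡ 554 (mod 1039)
601^40 = 601^32 · 601^8 ≡ 554 · 962 ≡ 980 (mod 1039).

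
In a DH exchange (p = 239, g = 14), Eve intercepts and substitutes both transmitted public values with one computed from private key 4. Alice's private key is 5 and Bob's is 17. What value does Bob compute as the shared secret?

24

Bob receives Eve's public value M = 14^4 mod 239 instead of the honest one.
14^1 ≡ 14 (mod 239)
14^2 = (14^1)^2 ≡ 14^2 = 196 ≡ 196 (mod 239)
14^4 = (14^2)^2 ≡ 196^2 = 38416 ≡ 176 (mod 239)
So M = 176. Bob computes K = M^17 mod 239.
176^1 ≡ 176 (mod 239)
176^2 = (176^1)^2 ≡ 176^2 = 30976 ≡ 145 (mod 239)
176^4 = (176^2)^2 ≡ 145^2 = 21025 ≡ 232 (mod 239)
176^8 = (176^4)^2 ≡ 232^2 = 53824 ≡ 49 (mod 239)
176^16 = (176^8)^2 ≡ 49^2 = 2401 ≡ 11 (mod 239)
176^17 = 176^16 · 176^1 ≡ 11 · 176 ≡ 24 (mod 239).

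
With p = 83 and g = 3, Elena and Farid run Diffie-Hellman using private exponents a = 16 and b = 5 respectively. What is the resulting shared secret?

Elena sends A = g^a mod p = 3^16 mod 83.
3^1 ≡ 3 (mod 83)
3^2 = (3^1)^2 ≡ 3^2 = 9 ≡ 9 (mod 83)
3^4 = (3^2)^2 ≡ 9^2 = 81 ≡ 81 (mod 83)
3^8 = (3^4)^2 ≡ 81^2 = 6561 ≡ 4 (mod 83)
3^16 = (3^8)^2 ≡ 4^2 = 16 ≡ 16 (mod 83)
So A = 16. Farid then computes K = A^b mod p = 16^5 mod 83.
16^1 ≡ 16 (mod 83)
16^2 = (16^1)^2 ≡ 16^2 = 256 ≡ 7 (mod 83)
16^4 = (16^2)^2 ≡ 7^2 = 49 ≡ 49 (mod 83)
16^5 = 16^4 · 16^1 ≡ 49 · 16 ≡ 37 (mod 83).

37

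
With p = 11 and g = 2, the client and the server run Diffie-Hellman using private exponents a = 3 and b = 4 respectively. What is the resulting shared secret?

4

The client sends A = g^a mod p = 2^3 mod 11.
2^1 ≡ 2 (mod 11)
2^2 = (2^1)^2 ≡ 2^2 = 4 ≡ 4 (mod 11)
2^3 = 2^2 · 2^1 ≡ 4 · 2 ≡ 8 (mod 11).
So A = 8. The server then computes K = A^b mod p = 8^4 mod 11.
8^1 ≡ 8 (mod 11)
8^2 = (8^1)^2 ≡ 8^2 = 64 ≡ 9 (mod 11)
8^4 = (8^2)^2 ≡ 9^2 = 81 ≡ 4 (mod 11)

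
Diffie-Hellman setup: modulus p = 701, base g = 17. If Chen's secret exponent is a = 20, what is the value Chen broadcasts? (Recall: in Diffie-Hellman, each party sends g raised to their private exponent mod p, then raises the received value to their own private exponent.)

Public value = 17^20 (mod 701).
17^1 ≡ 17 (mod 701)
17^2 = (17^1)^2 ≡ 17^2 = 289 ≡ 289 (mod 701)
17^4 = (17^2)^2 ≡ 289^2 = 83521 ≡ 102 (mod 701)
17^8 = (17^4)^2 ≡ 102^2 = 10404 ≡ 590 (mod 701)
17^16 = (17^8)^2 ≡ 590^2 = 348100 ≡ 404 (mod 701)
17^20 = 17^16 · 17^4 ≡ 404 · 102 ≡ 550 (mod 701).

550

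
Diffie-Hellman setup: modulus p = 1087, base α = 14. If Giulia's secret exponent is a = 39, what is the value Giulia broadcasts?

Public value = 14^39 (mod 1087).
14^1 ≡ 14 (mod 1087)
14^2 = (14^1)^2 ≡ 14^2 = 196 ≡ 196 (mod 1087)
14^4 = (14^2)^2 ≡ 196^2 = 38416 ≡ 371 (mod 1087)
14^8 = (14^4)^2 ≡ 371^2 = 137641 ≡ 679 (mod 1087)
14^16 = (14^8)^2 ≡ 679^2 = 461041 ≡ 153 (mod 1087)
14^32 = (14^16)^2 ≡ 153^2 = 23409 ≡ 582 (mod 1087)
14^39 = 14^32 · 14^4 · 14^2 · 14^1 ≡ 582 · 371 · 196 · 14 ≡ 1052 (mod 1087).

1052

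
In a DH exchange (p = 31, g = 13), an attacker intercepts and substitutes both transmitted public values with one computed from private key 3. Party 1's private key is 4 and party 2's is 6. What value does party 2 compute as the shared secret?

4

Party 2 receives an attacker's public value M = 13^3 mod 31 instead of the honest one.
13^1 ≡ 13 (mod 31)
13^2 = (13^1)^2 ≡ 13^2 = 169 ≡ 14 (mod 31)
13^3 = 13^2 · 13^1 ≡ 14 · 13 ≡ 27 (mod 31).
So M = 27. Party 2 computes K = M^6 mod 31.
27^1 ≡ 27 (mod 31)
27^2 = (27^1)^2 ≡ 27^2 = 729 ≡ 16 (mod 31)
27^4 = (27^2)^2 ≡ 16^2 = 256 ≡ 8 (mod 31)
27^6 = 27^4 · 27^2 ≡ 8 · 16 ≡ 4 (mod 31).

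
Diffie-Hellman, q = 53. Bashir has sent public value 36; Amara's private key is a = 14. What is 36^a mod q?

Shared key K = 36^14 mod 53.
36^1 ≡ 36 (mod 53)
36^2 = (36^1)^2 ≡ 36^2 = 1296 ≡ 24 (mod 53)
36^4 = (36^2)^2 ≡ 24^2 = 576 ≡ 46 (mod 53)
36^8 = (36^4)^2 ≡ 46^2 = 2116 ≡ 49 (mod 53)
36^14 = 36^8 · 36^4 · 36^2 ≡ 49 · 46 · 24 ≡ 36 (mod 53).

36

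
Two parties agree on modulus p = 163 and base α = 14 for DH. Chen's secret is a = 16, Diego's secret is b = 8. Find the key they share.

Chen sends A = α^a mod p = 14^16 mod 163.
14^1 ≡ 14 (mod 163)
14^2 = (14^1)^2 ≡ 14^2 = 196 ≡ 33 (mod 163)
14^4 = (14^2)^2 ≡ 33^2 = 1089 ≡ 111 (mod 163)
14^8 = (14^4)^2 ≡ 111^2 = 12321 ≡ 96 (mod 163)
14^16 = (14^8)^2 ≡ 96^2 = 9216 ≡ 88 (mod 163)
So A = 88. Diego then computes K = A^b mod p = 88^8 mod 163.
88^1 ≡ 88 (mod 163)
88^2 = (88^1)^2 ≡ 88^2 = 7744 ≡ 83 (mod 163)
88^4 = (88^2)^2 ≡ 83^2 = 6889 ≡ 43 (mod 163)
88^8 = (88^4)^2 ≡ 43^2 = 1849 ≡ 56 (mod 163)

56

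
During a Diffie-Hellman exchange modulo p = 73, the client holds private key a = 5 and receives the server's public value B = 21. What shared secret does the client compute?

43

Shared key K = 21^5 mod 73.
21^1 ≡ 21 (mod 73)
21^2 = (21^1)^2 ≡ 21^2 = 441 ≡ 3 (mod 73)
21^4 = (21^2)^2 ≡ 3^2 = 9 ≡ 9 (mod 73)
21^5 = 21^4 · 21^1 ≡ 9 · 21 ≡ 43 (mod 73).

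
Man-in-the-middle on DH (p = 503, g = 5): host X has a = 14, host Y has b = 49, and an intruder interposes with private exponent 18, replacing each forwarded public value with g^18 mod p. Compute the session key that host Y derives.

118

Host Y receives an intruder's public value M = 5^18 mod 503 instead of the honest one.
5^1 ≡ 5 (mod 503)
5^2 = (5^1)^2 ≡ 5^2 = 25 ≡ 25 (mod 503)
5^4 = (5^2)^2 ≡ 25^2 = 625 ≡ 122 (mod 503)
5^8 = (5^4)^2 ≡ 122^2 = 14884 ≡ 297 (mod 503)
5^16 = (5^8)^2 ≡ 297^2 = 88209 ≡ 184 (mod 503)
5^18 = 5^16 · 5^2 ≡ 184 · 25 ≡ 73 (mod 503).
So M = 73. Host Y computes K = M^49 mod 503.
73^1 ≡ 73 (mod 503)
73^2 = (73^1)^2 ≡ 73^2 = 5329 ≡ 299 (mod 503)
73^4 = (73^2)^2 ≡ 299^2 = 89401 ≡ 370 (mod 503)
73^8 = (73^4)^2 ≡ 370^2 = 136900 ≡ 84 (mod 503)
73^16 = (73^8)^2 ≡ 84^2 = 7056 ≡ 14 (mod 503)
73^32 = (73^16)^2 ≡ 14^2 = 196 ≡ 196 (mod 503)
73^49 = 73^32 · 73^16 · 73^1 ≡ 196 · 14 · 73 ≡ 118 (mod 503).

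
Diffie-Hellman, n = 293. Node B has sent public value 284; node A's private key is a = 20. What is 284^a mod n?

289

Shared key K = 284^20 mod 293.
284^1 ≡ 284 (mod 293)
284^2 = (284^1)^2 ≡ 284^2 = 80656 ≡ 81 (mod 293)
284^4 = (284^2)^2 ≡ 81^2 = 6561 ≡ 115 (mod 293)
284^8 = (284^4)^2 ≡ 115^2 = 13225 ≡ 40 (mod 293)
284^16 = (284^8)^2 ≡ 40^2 = 1600 ≡ 135 (mod 293)
284^20 = 284^16 · 284^4 ≡ 135 · 115 ≡ 289 (mod 293).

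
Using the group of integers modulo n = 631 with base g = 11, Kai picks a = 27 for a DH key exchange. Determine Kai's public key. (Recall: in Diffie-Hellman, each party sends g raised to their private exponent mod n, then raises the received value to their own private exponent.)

403

Public value = 11^27 mod 631.
11^1 ≡ 11 (mod 631)
11^2 = (11^1)^2 ≡ 11^2 = 121 ≡ 121 (mod 631)
11^4 = (11^2)^2 ≡ 121^2 = 14641 ≡ 128 (mod 631)
11^8 = (11^4)^2 ≡ 128^2 = 16384 ≡ 609 (mod 631)
11^16 = (11^8)^2 ≡ 609^2 = 370881 ≡ 484 (mod 631)
11^27 = 11^16 · 11^8 · 11^2 · 11^1 ≡ 484 · 609 · 121 · 11 ≡ 403 (mod 631).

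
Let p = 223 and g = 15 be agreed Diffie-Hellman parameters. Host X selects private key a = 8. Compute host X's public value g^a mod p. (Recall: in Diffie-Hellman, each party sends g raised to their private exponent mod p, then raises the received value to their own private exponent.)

16

Public value = 15^8 mod 223.
15^1 ≡ 15 (mod 223)
15^2 = (15^1)^2 ≡ 15^2 = 225 ≡ 2 (mod 223)
15^4 = (15^2)^2 ≡ 2^2 = 4 ≡ 4 (mod 223)
15^8 = (15^4)^2 ≡ 4^2 = 16 ≡ 16 (mod 223)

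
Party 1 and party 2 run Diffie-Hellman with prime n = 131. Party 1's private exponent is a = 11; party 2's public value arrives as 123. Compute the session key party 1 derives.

Shared key K = 123^11 mod 131.
123^1 ≡ 123 (mod 131)
123^2 = (123^1)^2 ≡ 123^2 = 15129 ≡ 64 (mod 131)
123^4 = (123^2)^2 ≡ 64^2 = 4096 ≡ 35 (mod 131)
123^8 = (123^4)^2 ≡ 35^2 = 1225 ≡ 46 (mod 131)
123^11 = 123^8 · 123^2 · 123^1 ≡ 46 · 64 · 123 ≡ 28 (mod 131).

28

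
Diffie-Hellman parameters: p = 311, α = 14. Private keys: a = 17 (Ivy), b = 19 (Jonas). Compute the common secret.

75

Jonas sends B = α^b mod p = 14^19 mod 311.
14^1 ≡ 14 (mod 311)
14^2 = (14^1)^2 ≡ 14^2 = 196 ≡ 196 (mod 311)
14^4 = (14^2)^2 ≡ 196^2 = 38416 ≡ 163 (mod 311)
14^8 = (14^4)^2 ≡ 163^2 = 26569 ≡ 134 (mod 311)
14^16 = (14^8)^2 ≡ 134^2 = 17956 ≡ 229 (mod 311)
14^19 = 14^16 · 14^2 · 14^1 ≡ 229 · 196 · 14 ≡ 156 (mod 311).
So B = 156. Ivy then computes K = B^a mod p = 156^17 mod 311.
156^1 ≡ 156 (mod 311)
156^2 = (156^1)^2 ≡ 156^2 = 24336 ≡ 78 (mod 311)
156^4 = (156^2)^2 ≡ 78^2 = 6084 ≡ 175 (mod 311)
156^8 = (156^4)^2 ≡ 175^2 = 30625 ≡ 147 (mod 311)
156^16 = (156^8)^2 ≡ 147^2 = 21609 ≡ 150 (mod 311)
156^17 = 156^16 · 156^1 ≡ 150 · 156 ≡ 75 (mod 311).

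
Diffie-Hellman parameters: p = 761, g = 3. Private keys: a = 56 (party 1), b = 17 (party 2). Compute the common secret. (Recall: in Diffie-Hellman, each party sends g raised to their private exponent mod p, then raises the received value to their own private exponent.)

Party 1 sends A = g^a mod p = 3^56 mod 761.
3^1 ≡ 3 (mod 761)
3^2 = (3^1)^2 ≡ 3^2 = 9 ≡ 9 (mod 761)
3^4 = (3^2)^2 ≡ 9^2 = 81 ≡ 81 (mod 761)
3^8 = (3^4)^2 ≡ 81^2 = 6561 ≡ 473 (mod 761)
3^16 = (3^8)^2 ≡ 473^2 = 223729 ≡ 756 (mod 761)
3^32 = (3^16)^2 ≡ 756^2 = 571536 ≡ 25 (mod 761)
3^56 = 3^32 · 3^16 · 3^8 ≡ 25 · 756 · 473 ≡ 233 (mod 761).
So A = 233. Party 2 then computes K = A^b mod p = 233^17 mod 761.
233^1 ≡ 233 (mod 761)
233^2 = (233^1)^2 ≡ 233^2 = 54289 ≡ 258 (mod 761)
233^4 = (233^2)^2 ≡ 258^2 = 66564 ≡ 357 (mod 761)
233^8 = (233^4)^2 ≡ 357^2 = 127449 ≡ 362 (mod 761)
233^16 = (233^8)^2 ≡ 362^2 = 131044 ≡ 152 (mod 761)
233^17 = 233^16 · 233^1 ≡ 152 · 233 ≡ 410 (mod 761).

410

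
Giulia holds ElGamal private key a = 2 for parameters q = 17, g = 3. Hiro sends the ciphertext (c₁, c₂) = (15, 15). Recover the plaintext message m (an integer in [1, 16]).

8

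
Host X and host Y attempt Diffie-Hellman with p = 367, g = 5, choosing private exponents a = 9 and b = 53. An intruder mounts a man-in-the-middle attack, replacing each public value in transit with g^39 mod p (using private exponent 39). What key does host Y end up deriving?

Host Y receives an intruder's public value M = 5^39 mod 367 instead of the honest one.
5^1 ≡ 5 (mod 367)
5^2 = (5^1)^2 ≡ 5^2 = 25 ≡ 25 (mod 367)
5^4 = (5^2)^2 ≡ 25^2 = 625 ≡ 258 (mod 367)
5^8 = (5^4)^2 ≡ 258^2 = 66564 ≡ 137 (mod 367)
5^16 = (5^8)^2 ≡ 137^2 = 18769 ≡ 52 (mod 367)
5^32 = (5^16)^2 ≡ 52^2 = 2704 ≡ 135 (mod 367)
5^39 = 5^32 · 5^4 · 5^2 · 5^1 ≡ 135 · 258 · 25 · 5 ≡ 29 (mod 367).
So M = 29. Host Y computes K = M^53 mod 367.
29^1 ≡ 29 (mod 367)
29^2 = (29^1)^2 ≡ 29^2 = 841 ≡ 107 (mod 367)
29^4 = (29^2)^2 ≡ 107^2 = 11449 ≡ 72 (mod 367)
29^8 = (29^4)^2 ≡ 72^2 = 5184 ≡ 46 (mod 367)
29^16 = (29^8)^2 ≡ 46^2 = 2116 ≡ 281 (mod 367)
29^32 = (29^16)^2 ≡ 281^2 = 78961 ≡ 56 (mod 367)
29^53 = 29^32 · 29^16 · 29^4 · 29^1 ≡ 56 · 281 · 72 · 29 ≡ 359 (mod 367).

359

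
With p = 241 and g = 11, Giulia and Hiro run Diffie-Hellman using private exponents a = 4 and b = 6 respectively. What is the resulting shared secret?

Giulia sends A = g^a mod p = 11^4 mod 241.
11^1 ≡ 11 (mod 241)
11^2 = (11^1)^2 ≡ 11^2 = 121 ≡ 121 (mod 241)
11^4 = (11^2)^2 ≡ 121^2 = 14641 ≡ 181 (mod 241)
So A = 181. Hiro then computes K = A^b mod p = 181^6 mod 241.
181^1 ≡ 181 (mod 241)
181^2 = (181^1)^2 ≡ 181^2 = 32761 ≡ 226 (mod 241)
181^4 = (181^2)^2 ≡ 226^2 = 51076 ≡ 225 (mod 241)
181^6 = 181^4 · 181^2 ≡ 225 · 226 ≡ 240 (mod 241).

240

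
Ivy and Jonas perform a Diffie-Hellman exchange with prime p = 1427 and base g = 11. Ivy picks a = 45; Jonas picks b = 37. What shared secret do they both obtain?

1049

Jonas sends B = g^b mod p = 11^37 mod 1427.
11^1 ≡ 11 (mod 1427)
11^2 = (11^1)^2 ≡ 11^2 = 121 ≡ 121 (mod 1427)
11^4 = (11^2)^2 ≡ 121^2 = 14641 ≡ 371 (mod 1427)
11^8 = (11^4)^2 ≡ 371^2 = 137641 ≡ 649 (mod 1427)
11^16 = (11^8)^2 ≡ 649^2 = 421201 ≡ 236 (mod 1427)
11^32 = (11^16)^2 ≡ 236^2 = 55696 ≡ 43 (mod 1427)
11^37 = 11^32 · 11^4 · 11^1 ≡ 43 · 371 · 11 ≡ 1389 (mod 1427).
So B = 1389. Ivy then computes K = B^a mod p = 1389^45 mod 1427.
1389^1 ≡ 1389 (mod 1427)
1389^2 = (1389^1)^2 ≡ 1389^2 = 1929321 ≡ 17 (mod 1427)
1389^4 = (1389^2)^2 ≡ 17^2 = 289 ≡ 289 (mod 1427)
1389^8 = (1389^4)^2 ≡ 289^2 = 83521 ≡ 755 (mod 1427)
1389^16 = (1389^8)^2 ≡ 755^2 = 570025 ≡ 652 (mod 1427)
1389^32 = (1389^16)^2 ≡ 652^2 = 425104 ≡ 1285 (mod 1427)
1389^45 = 1389^32 · 1389^8 · 1389^4 · 1389^1 ≡ 1285 · 755 · 289 · 1389 ≡ 1049 (mod 1427).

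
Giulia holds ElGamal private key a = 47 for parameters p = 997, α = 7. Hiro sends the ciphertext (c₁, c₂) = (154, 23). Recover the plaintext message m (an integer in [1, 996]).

309

Shared mask s = c₁^a mod p = 154^47 mod 997.
154^1 ≡ 154 (mod 997)
154^2 = (154^1)^2 ≡ 154^2 = 23716 ≡ 785 (mod 997)
154^4 = (154^2)^2 ≡ 785^2 = 616225 ≡ 79 (mod 997)
154^8 = (154^4)^2 ≡ 79^2 = 6241 ≡ 259 (mod 997)
154^16 = (154^8)^2 ≡ 259^2 = 67081 ≡ 282 (mod 997)
154^32 = (154^16)^2 ≡ 282^2 = 79524 ≡ 761 (mod 997)
154^47 = 154^32 · 154^8 · 154^4 · 154^2 · 154^1 ≡ 761 · 259 · 79 · 785 · 154 ≡ 526 (mod 997).
So s = 526; s⁻¹ ≡ 707 (mod 997).
m = c₂ · s⁻¹ mod 997 = 23 · 707 mod 997 = 309.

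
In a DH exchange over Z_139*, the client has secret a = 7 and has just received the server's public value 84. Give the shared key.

Shared key K = 84^7 mod 139.
84^1 ≡ 84 (mod 139)
84^2 = (84^1)^2 ≡ 84^2 = 7056 ≡ 106 (mod 139)
84^4 = (84^2)^2 ≡ 106^2 = 11236 ≡ 116 (mod 139)
84^7 = 84^4 · 84^2 · 84^1 ≡ 116 · 106 · 84 ≡ 94 (mod 139).

94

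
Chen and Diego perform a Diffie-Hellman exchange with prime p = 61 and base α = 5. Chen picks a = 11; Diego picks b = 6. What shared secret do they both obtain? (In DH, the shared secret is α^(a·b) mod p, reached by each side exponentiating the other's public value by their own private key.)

9

Chen sends A = α^a mod p = 5^11 mod 61.
5^1 ≡ 5 (mod 61)
5^2 = (5^1)^2 ≡ 5^2 = 25 ≡ 25 (mod 61)
5^4 = (5^2)^2 ≡ 25^2 = 625 ≡ 15 (mod 61)
5^8 = (5^4)^2 ≡ 15^2 = 225 ≡ 42 (mod 61)
5^11 = 5^8 · 5^2 · 5^1 ≡ 42 · 25 · 5 ≡ 4 (mod 61).
So A = 4. Diego then computes K = A^b mod p = 4^6 mod 61.
4^1 ≡ 4 (mod 61)
4^2 = (4^1)^2 ≡ 4^2 = 16 ≡ 16 (mod 61)
4^4 = (4^2)^2 ≡ 16^2 = 256 ≡ 12 (mod 61)
4^6 = 4^4 · 4^2 ≡ 12 · 16 ≡ 9 (mod 61).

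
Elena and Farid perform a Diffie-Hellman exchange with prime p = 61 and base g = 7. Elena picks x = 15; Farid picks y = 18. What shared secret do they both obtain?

Elena sends A = g^x mod p = 7^15 mod 61.
7^1 ≡ 7 (mod 61)
7^2 = (7^1)^2 ≡ 7^2 = 49 ≡ 49 (mod 61)
7^4 = (7^2)^2 ≡ 49^2 = 2401 ≡ 22 (mod 61)
7^8 = (7^4)^2 ≡ 22^2 = 484 ≡ 57 (mod 61)
7^15 = 7^8 · 7^4 · 7^2 · 7^1 ≡ 57 · 22 · 49 · 7 ≡ 11 (mod 61).
So A = 11. Farid then computes K = A^y mod p = 11^18 mod 61.
11^1 ≡ 11 (mod 61)
11^2 = (11^1)^2 ≡ 11^2 = 121 ≡ 60 (mod 61)
11^4 = (11^2)^2 ≡ 60^2 = 3600 ≡ 1 (mod 61)
11^8 = (11^4)^2 ≡ 1^2 = 1 ≡ 1 (mod 61)
11^16 = (11^8)^2 ≡ 1^2 = 1 ≡ 1 (mod 61)
11^18 = 11^16 · 11^2 ≡ 1 · 60 ≡ 60 (mod 61).

60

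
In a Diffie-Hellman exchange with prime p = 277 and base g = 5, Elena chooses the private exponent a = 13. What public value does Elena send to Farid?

135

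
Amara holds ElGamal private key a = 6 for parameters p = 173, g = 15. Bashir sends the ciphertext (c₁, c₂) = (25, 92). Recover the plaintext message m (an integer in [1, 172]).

67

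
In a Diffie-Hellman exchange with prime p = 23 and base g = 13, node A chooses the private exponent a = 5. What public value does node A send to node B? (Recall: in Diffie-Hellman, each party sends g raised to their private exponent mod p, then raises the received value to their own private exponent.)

Public value = 13^{5} \pmod{23}.
13^1 ≡ 13 (mod 23)
13^2 = (13^1)^2 ≡ 13^2 = 169 ≡ 8 (mod 23)
13^4 = (13^2)^2 ≡ 8^2 = 64 ≡ 18 (mod 23)
13^5 = 13^4 · 13^1 ≡ 18 · 13 ≡ 4 (mod 23).

4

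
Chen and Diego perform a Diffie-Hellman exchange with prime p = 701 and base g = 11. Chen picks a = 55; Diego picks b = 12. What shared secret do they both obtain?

400

Chen sends A = g^a mod p = 11^55 mod 701.
11^1 ≡ 11 (mod 701)
11^2 = (11^1)^2 ≡ 11^2 = 121 ≡ 121 (mod 701)
11^4 = (11^2)^2 ≡ 121^2 = 14641 ≡ 621 (mod 701)
11^8 = (11^4)^2 ≡ 621^2 = 385641 ≡ 91 (mod 701)
11^16 = (11^8)^2 ≡ 91^2 = 8281 ≡ 570 (mod 701)
11^32 = (11^16)^2 ≡ 570^2 = 324900 ≡ 337 (mod 701)
11^55 = 11^32 · 11^16 · 11^4 · 11^2 · 11^1 ≡ 337 · 570 · 621 · 121 · 11 ≡ 451 (mod 701).
So A = 451. Diego then computes K = A^b mod p = 451^12 mod 701.
451^1 ≡ 451 (mod 701)
451^2 = (451^1)^2 ≡ 451^2 = 203401 ≡ 111 (mod 701)
451^4 = (451^2)^2 ≡ 111^2 = 12321 ≡ 404 (mod 701)
451^8 = (451^4)^2 ≡ 404^2 = 163216 ≡ 584 (mod 701)
451^12 = 451^8 · 451^4 ≡ 584 · 404 ≡ 400 (mod 701).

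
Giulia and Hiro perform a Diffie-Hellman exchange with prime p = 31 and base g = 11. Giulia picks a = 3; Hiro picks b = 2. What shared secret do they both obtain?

4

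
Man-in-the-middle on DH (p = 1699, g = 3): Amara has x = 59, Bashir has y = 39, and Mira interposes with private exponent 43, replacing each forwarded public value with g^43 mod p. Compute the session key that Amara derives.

Amara receives Mira's public value M = 3^43 mod 1699 instead of the honest one.
3^1 ≡ 3 (mod 1699)
3^2 = (3^1)^2 ≡ 3^2 = 9 ≡ 9 (mod 1699)
3^4 = (3^2)^2 ≡ 9^2 = 81 ≡ 81 (mod 1699)
3^8 = (3^4)^2 ≡ 81^2 = 6561 ≡ 1464 (mod 1699)
3^16 = (3^8)^2 ≡ 1464^2 = 2143296 ≡ 857 (mod 1699)
3^32 = (3^16)^2 ≡ 857^2 = 734449 ≡ 481 (mod 1699)
3^43 = 3^32 · 3^8 · 3^2 · 3^1 ≡ 481 · 1464 · 9 · 3 ≡ 1158 (mod 1699).
So M = 1158. Amara computes K = M^59 mod 1699.
1158^1 ≡ 1158 (mod 1699)
1158^2 = (1158^1)^2 ≡ 1158^2 = 1340964 ≡ 453 (mod 1699)
1158^4 = (1158^2)^2 ≡ 453^2 = 205209 ≡ 1329 (mod 1699)
1158^8 = (1158^4)^2 ≡ 1329^2 = 1766241 ≡ 980 (mod 1699)
1158^16 = (1158^8)^2 ≡ 980^2 = 960400 ≡ 465 (mod 1699)
1158^32 = (1158^16)^2 ≡ 465^2 = 216225 ≡ 452 (mod 1699)
1158^59 = 1158^32 · 1158^16 · 1158^8 · 1158^2 · 1158^1 ≡ 452 · 465 · 980 · 453 · 1158 ≡ 1262 (mod 1699).

1262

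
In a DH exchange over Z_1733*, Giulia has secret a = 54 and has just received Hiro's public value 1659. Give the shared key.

Shared key K = 1659^54 mod 1733.
1659^1 ≡ 1659 (mod 1733)
1659^2 = (1659^1)^2 ≡ 1659^2 = 2752281 ≡ 277 (mod 1733)
1659^4 = (1659^2)^2 ≡ 277^2 = 76729 ≡ 477 (mod 1733)
1659^8 = (1659^4)^2 ≡ 477^2 = 227529 ≡ 506 (mod 1733)
1659^16 = (1659^8)^2 ≡ 506^2 = 256036 ≡ 1285 (mod 1733)
1659^32 = (1659^16)^2 ≡ 1285^2 = 1651225 ≡ 1409 (mod 1733)
1659^54 = 1659^32 · 1659^16 · 1659^4 · 1659^2 ≡ 1409 · 1285 · 477 · 277 ≡ 1679 (mod 1733).

1679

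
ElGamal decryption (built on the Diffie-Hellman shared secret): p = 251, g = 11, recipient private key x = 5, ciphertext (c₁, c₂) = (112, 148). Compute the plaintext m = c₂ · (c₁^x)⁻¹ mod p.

72

Shared mask s = c₁^x mod p = 112^5 mod 251.
112^1 ≡ 112 (mod 251)
112^2 = (112^1)^2 ≡ 112^2 = 12544 ≡ 245 (mod 251)
112^4 = (112^2)^2 ≡ 245^2 = 60025 ≡ 36 (mod 251)
112^5 = 112^4 · 112^1 ≡ 36 · 112 ≡ 16 (mod 251).
So s = 16; s⁻¹ ≡ 204 (mod 251).
m = c₂ · s⁻¹ mod 251 = 148 · 204 mod 251 = 72.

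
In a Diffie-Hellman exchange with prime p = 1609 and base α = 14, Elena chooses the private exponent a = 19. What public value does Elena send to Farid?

376

Public value = 14^19 mod 1609.
14^1 ≡ 14 (mod 1609)
14^2 = (14^1)^2 ≡ 14^2 = 196 ≡ 196 (mod 1609)
14^4 = (14^2)^2 ≡ 196^2 = 38416 ≡ 1409 (mod 1609)
14^8 = (14^4)^2 ≡ 1409^2 = 1985281 ≡ 1384 (mod 1609)
14^16 = (14^8)^2 ≡ 1384^2 = 1915456 ≡ 746 (mod 1609)
14^19 = 14^16 · 14^2 · 14^1 ≡ 746 · 196 · 14 ≡ 376 (mod 1609).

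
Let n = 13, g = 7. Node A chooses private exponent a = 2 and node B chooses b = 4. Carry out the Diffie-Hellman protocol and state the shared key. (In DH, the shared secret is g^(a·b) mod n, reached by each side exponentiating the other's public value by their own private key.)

3

Node B sends B = g^b mod n = 7^4 mod 13.
7^1 ≡ 7 (mod 13)
7^2 = (7^1)^2 ≡ 7^2 = 49 ≡ 10 (mod 13)
7^4 = (7^2)^2 ≡ 10^2 = 100 ≡ 9 (mod 13)
So B = 9. Node A then computes K = B^a mod n = 9^2 mod 13.
9^1 ≡ 9 (mod 13)
9^2 = (9^1)^2 ≡ 9^2 = 81 ≡ 3 (mod 13)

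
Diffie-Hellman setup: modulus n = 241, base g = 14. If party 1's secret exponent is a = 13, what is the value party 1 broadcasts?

Public value = 14^13 mod 241.
14^1 ≡ 14 (mod 241)
14^2 = (14^1)^2 ≡ 14^2 = 196 ≡ 196 (mod 241)
14^4 = (14^2)^2 ≡ 196^2 = 38416 ≡ 97 (mod 241)
14^8 = (14^4)^2 ≡ 97^2 = 9409 ≡ 10 (mod 241)
14^13 = 14^8 · 14^4 · 14^1 ≡ 10 · 97 · 14 ≡ 84 (mod 241).

84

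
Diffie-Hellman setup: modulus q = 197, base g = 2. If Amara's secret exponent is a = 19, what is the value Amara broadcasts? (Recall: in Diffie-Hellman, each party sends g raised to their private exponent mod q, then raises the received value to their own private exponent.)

Public value = 2^19 mod 197.
2^1 ≡ 2 (mod 197)
2^2 = (2^1)^2 ≡ 2^2 = 4 ≡ 4 (mod 197)
2^4 = (2^2)^2 ≡ 4^2 = 16 ≡ 16 (mod 197)
2^8 = (2^4)^2 ≡ 16^2 = 256 ≡ 59 (mod 197)
2^16 = (2^8)^2 ≡ 59^2 = 3481 ≡ 132 (mod 197)
2^19 = 2^16 · 2^2 · 2^1 ≡ 132 · 4 · 2 ≡ 71 (mod 197).

71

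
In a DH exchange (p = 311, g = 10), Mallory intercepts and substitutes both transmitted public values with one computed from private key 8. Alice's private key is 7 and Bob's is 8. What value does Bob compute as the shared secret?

289

Bob receives Mallory's public value M = 10^8 mod 311 instead of the honest one.
10^1 ≡ 10 (mod 311)
10^2 = (10^1)^2 ≡ 10^2 = 100 ≡ 100 (mod 311)
10^4 = (10^2)^2 ≡ 100^2 = 10000 ≡ 48 (mod 311)
10^8 = (10^4)^2 ≡ 48^2 = 2304 ≡ 127 (mod 311)
So M = 127. Bob computes K = M^8 mod 311.
127^1 ≡ 127 (mod 311)
127^2 = (127^1)^2 ≡ 127^2 = 16129 ≡ 268 (mod 311)
127^4 = (127^2)^2 ≡ 268^2 = 71824 ≡ 294 (mod 311)
127^8 = (127^4)^2 ≡ 294^2 = 86436 ≡ 289 (mod 311)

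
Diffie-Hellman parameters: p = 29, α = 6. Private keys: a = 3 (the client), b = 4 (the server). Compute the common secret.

25

The client sends A = α^a mod p = 6^3 mod 29.
6^1 ≡ 6 (mod 29)
6^2 = (6^1)^2 ≡ 6^2 = 36 ≡ 7 (mod 29)
6^3 = 6^2 · 6^1 ≡ 7 · 6 ≡ 13 (mod 29).
So A = 13. The server then computes K = A^b mod p = 13^4 mod 29.
13^1 ≡ 13 (mod 29)
13^2 = (13^1)^2 ≡ 13^2 = 169 ≡ 24 (mod 29)
13^4 = (13^2)^2 ≡ 24^2 = 576 ≡ 25 (mod 29)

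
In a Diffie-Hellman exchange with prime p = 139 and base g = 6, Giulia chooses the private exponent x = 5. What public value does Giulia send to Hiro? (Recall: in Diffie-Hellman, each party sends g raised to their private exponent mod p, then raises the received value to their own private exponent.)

Public value = 6^5 mod 139.
6^1 ≡ 6 (mod 139)
6^2 = (6^1)^2 ≡ 6^2 = 36 ≡ 36 (mod 139)
6^4 = (6^2)^2 ≡ 36^2 = 1296 ≡ 45 (mod 139)
6^5 = 6^4 · 6^1 ≡ 45 · 6 ≡ 131 (mod 139).

131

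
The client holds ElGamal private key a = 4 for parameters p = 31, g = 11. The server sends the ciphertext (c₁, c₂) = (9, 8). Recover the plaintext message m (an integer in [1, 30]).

19

Shared mask s = c₁^a mod p = 9^4 mod 31.
9^1 ≡ 9 (mod 31)
9^2 = (9^1)^2 ≡ 9^2 = 81 ≡ 19 (mod 31)
9^4 = (9^2)^2 ≡ 19^2 = 361 ≡ 20 (mod 31)
So s = 20; s⁻¹ ≡ 14 (mod 31).
m = c₂ · s⁻¹ mod 31 = 8 · 14 mod 31 = 19.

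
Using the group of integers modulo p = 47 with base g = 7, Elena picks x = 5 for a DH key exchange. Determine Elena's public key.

Public value = 7^5 mod 47.
7^1 ≡ 7 (mod 47)
7^2 = (7^1)^2 ≡ 7^2 = 49 ≡ 2 (mod 47)
7^4 = (7^2)^2 ≡ 2^2 = 4 ≡ 4 (mod 47)
7^5 = 7^4 · 7^1 ≡ 4 · 7 ≡ 28 (mod 47).

28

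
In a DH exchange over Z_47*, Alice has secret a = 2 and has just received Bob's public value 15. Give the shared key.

37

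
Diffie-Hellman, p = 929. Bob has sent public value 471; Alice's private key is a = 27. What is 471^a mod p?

Shared key K = 471^27 mod 929.
471^1 ≡ 471 (mod 929)
471^2 = (471^1)^2 ≡ 471^2 = 221841 ≡ 739 (mod 929)
471^4 = (471^2)^2 ≡ 739^2 = 546121 ≡ 798 (mod 929)
471^8 = (471^4)^2 ≡ 798^2 = 636804 ≡ 439 (mod 929)
471^16 = (471^8)^2 ≡ 439^2 = 192721 ≡ 418 (mod 929)
471^27 = 471^16 · 471^8 · 471^2 · 471^1 ≡ 418 · 439 · 739 · 471 ≡ 864 (mod 929).

864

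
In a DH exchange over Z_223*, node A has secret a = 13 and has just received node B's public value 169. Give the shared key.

Shared key K = 169^13 mod 223.
169^1 ≡ 169 (mod 223)
169^2 = (169^1)^2 ≡ 169^2 = 28561 ≡ 17 (mod 223)
169^4 = (169^2)^2 ≡ 17^2 = 289 ≡ 66 (mod 223)
169^8 = (169^4)^2 ≡ 66^2 = 4356 ≡ 119 (mod 223)
169^13 = 169^8 · 169^4 · 169^1 ≡ 119 · 66 · 169 ≡ 30 (mod 223).

30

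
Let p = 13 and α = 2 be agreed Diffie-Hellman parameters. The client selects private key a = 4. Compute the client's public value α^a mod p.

3

Public value = 2^4 mod 13.
2^1 ≡ 2 (mod 13)
2^2 = (2^1)^2 ≡ 2^2 = 4 ≡ 4 (mod 13)
2^4 = (2^2)^2 ≡ 4^2 = 16 ≡ 3 (mod 13)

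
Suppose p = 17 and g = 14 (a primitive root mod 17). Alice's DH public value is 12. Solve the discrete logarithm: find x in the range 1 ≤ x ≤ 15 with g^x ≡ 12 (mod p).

5

Try successive powers of 14 modulo 17:
14^1 ≡ 14
14^2 ≡ 9
14^3 ≡ 7
14^4 ≡ 13
14^5 ≡ 12
Found: x = 5.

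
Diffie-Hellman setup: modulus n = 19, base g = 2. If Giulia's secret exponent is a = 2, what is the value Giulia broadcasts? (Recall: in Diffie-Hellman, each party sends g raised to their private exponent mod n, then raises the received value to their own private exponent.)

4

Public value = 2^2 mod 19.
2^1 ≡ 2 (mod 19)
2^2 = (2^1)^2 ≡ 2^2 = 4 ≡ 4 (mod 19)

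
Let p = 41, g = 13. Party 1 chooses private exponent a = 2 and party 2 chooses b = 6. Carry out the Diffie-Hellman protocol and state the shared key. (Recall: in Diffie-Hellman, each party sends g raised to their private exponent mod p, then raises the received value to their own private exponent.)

4

Party 2 sends B = g^b mod p = 13^6 mod 41.
13^1 ≡ 13 (mod 41)
13^2 = (13^1)^2 ≡ 13^2 = 169 ≡ 5 (mod 41)
13^4 = (13^2)^2 ≡ 5^2 = 25 ≡ 25 (mod 41)
13^6 = 13^4 · 13^2 ≡ 25 · 5 ≡ 2 (mod 41).
So B = 2. Party 1 then computes K = B^a mod p = 2^2 mod 41.
2^1 ≡ 2 (mod 41)
2^2 = (2^1)^2 ≡ 2^2 = 4 ≡ 4 (mod 41)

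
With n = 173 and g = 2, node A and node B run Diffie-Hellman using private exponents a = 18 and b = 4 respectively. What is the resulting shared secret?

95

Node A sends A = g^a mod n = 2^18 mod 173.
2^1 ≡ 2 (mod 173)
2^2 = (2^1)^2 ≡ 2^2 = 4 ≡ 4 (mod 173)
2^4 = (2^2)^2 ≡ 4^2 = 16 ≡ 16 (mod 173)
2^8 = (2^4)^2 ≡ 16^2 = 256 ≡ 83 (mod 173)
2^16 = (2^8)^2 ≡ 83^2 = 6889 ≡ 142 (mod 173)
2^18 = 2^16 · 2^2 ≡ 142 · 4 ≡ 49 (mod 173).
So A = 49. Node B then computes K = A^b mod n = 49^4 mod 173.
49^1 ≡ 49 (mod 173)
49^2 = (49^1)^2 ≡ 49^2 = 2401 ≡ 152 (mod 173)
49^4 = (49^2)^2 ≡ 152^2 = 23104 ≡ 95 (mod 173)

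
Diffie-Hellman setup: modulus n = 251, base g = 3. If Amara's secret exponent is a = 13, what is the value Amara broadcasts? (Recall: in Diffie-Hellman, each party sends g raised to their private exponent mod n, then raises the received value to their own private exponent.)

222

Public value = 3^13 mod 251.
3^1 ≡ 3 (mod 251)
3^2 = (3^1)^2 ≡ 3^2 = 9 ≡ 9 (mod 251)
3^4 = (3^2)^2 ≡ 9^2 = 81 ≡ 81 (mod 251)
3^8 = (3^4)^2 ≡ 81^2 = 6561 ≡ 35 (mod 251)
3^13 = 3^8 · 3^4 · 3^1 ≡ 35 · 81 · 3 ≡ 222 (mod 251).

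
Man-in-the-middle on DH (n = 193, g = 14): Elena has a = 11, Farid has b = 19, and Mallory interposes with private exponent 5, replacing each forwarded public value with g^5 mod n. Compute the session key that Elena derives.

8

Elena receives Mallory's public value M = 14^5 mod 193 instead of the honest one.
14^1 ≡ 14 (mod 193)
14^2 = (14^1)^2 ≡ 14^2 = 196 ≡ 3 (mod 193)
14^4 = (14^2)^2 ≡ 3^2 = 9 ≡ 9 (mod 193)
14^5 = 14^4 · 14^1 ≡ 9 · 14 ≡ 126 (mod 193).
So M = 126. Elena computes K = M^11 mod 193.
126^1 ≡ 126 (mod 193)
126^2 = (126^1)^2 ≡ 126^2 = 15876 ≡ 50 (mod 193)
126^4 = (126^2)^2 ≡ 50^2 = 2500 ≡ 184 (mod 193)
126^8 = (126^4)^2 ≡ 184^2 = 33856 ≡ 81 (mod 193)
126^11 = 126^8 · 126^2 · 126^1 ≡ 81 · 50 · 126 ≡ 8 (mod 193).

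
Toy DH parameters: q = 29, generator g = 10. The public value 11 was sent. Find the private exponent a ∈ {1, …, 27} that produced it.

Try successive powers of 10 modulo 29:
10^1 ≡ 10
10^2 ≡ 13
10^3 ≡ 14
10^4 ≡ 24
10^5 ≡ 8
10^6 ≡ 22
10^7 ≡ 17
10^8 ≡ 25
10^9 ≡ 18
10^10 ≡ 6
10^11 ≡ 2
10^12 ≡ 20
10^13 ≡ 26
10^14 ≡ 28
10^15 ≡ 19
10^16 ≡ 16
10^17 ≡ 15
10^18 ≡ 5
10^19 ≡ 21
10^20 ≡ 7
10^21 ≡ 12
10^22 ≡ 4
10^23 ≡ 11
Found: a = 23.

23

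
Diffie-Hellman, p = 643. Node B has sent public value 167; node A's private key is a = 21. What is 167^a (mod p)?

481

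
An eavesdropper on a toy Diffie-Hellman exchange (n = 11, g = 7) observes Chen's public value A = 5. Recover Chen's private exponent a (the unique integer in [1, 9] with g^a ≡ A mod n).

Try successive powers of 7 modulo 11:
7^1 ≡ 7
7^2 ≡ 5
Found: a = 2.

2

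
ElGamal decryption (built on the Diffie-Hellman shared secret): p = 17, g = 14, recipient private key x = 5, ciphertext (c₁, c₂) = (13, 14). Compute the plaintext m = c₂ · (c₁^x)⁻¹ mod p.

5

Shared mask s = c₁^x mod p = 13^5 mod 17.
13^1 ≡ 13 (mod 17)
13^2 = (13^1)^2 ≡ 13^2 = 169 ≡ 16 (mod 17)
13^4 = (13^2)^2 ≡ 16^2 = 256 ≡ 1 (mod 17)
13^5 = 13^4 · 13^1 ≡ 1 · 13 ≡ 13 (mod 17).
So s = 13; s⁻¹ ≡ 4 (mod 17).
m = c₂ · s⁻¹ mod 17 = 14 · 4 mod 17 = 5.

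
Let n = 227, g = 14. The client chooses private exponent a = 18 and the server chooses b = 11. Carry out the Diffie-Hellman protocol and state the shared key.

The client sends A = g^a mod n = 14^18 mod 227.
14^1 ≡ 14 (mod 227)
14^2 = (14^1)^2 ≡ 14^2 = 196 ≡ 196 (mod 227)
14^4 = (14^2)^2 ≡ 196^2 = 38416 ≡ 53 (mod 227)
14^8 = (14^4)^2 ≡ 53^2 = 2809 ≡ 85 (mod 227)
14^16 = (14^8)^2 ≡ 85^2 = 7225 ≡ 188 (mod 227)
14^18 = 14^16 · 14^2 ≡ 188 · 196 ≡ 74 (mod 227).
So A = 74. The server then computes K = A^b mod n = 74^11 mod 227.
74^1 ≡ 74 (mod 227)
74^2 = (74^1)^2 ≡ 74^2 = 5476 ≡ 28 (mod 227)
74^4 = (74^2)^2 ≡ 28^2 = 784 ≡ 103 (mod 227)
74^8 = (74^4)^2 ≡ 103^2 = 10609 ≡ 167 (mod 227)
74^11 = 74^8 · 74^2 · 74^1 ≡ 167 · 28 · 74 ≡ 76 (mod 227).

76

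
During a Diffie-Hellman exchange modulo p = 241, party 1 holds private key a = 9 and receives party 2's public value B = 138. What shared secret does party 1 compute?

213

Shared key K = 138^9 mod 241.
138^1 ≡ 138 (mod 241)
138^2 = (138^1)^2 ≡ 138^2 = 19044 ≡ 5 (mod 241)
138^4 = (138^2)^2 ≡ 5^2 = 25 ≡ 25 (mod 241)
138^8 = (138^4)^2 ≡ 25^2 = 625 ≡ 143 (mod 241)
138^9 = 138^8 · 138^1 ≡ 143 · 138 ≡ 213 (mod 241).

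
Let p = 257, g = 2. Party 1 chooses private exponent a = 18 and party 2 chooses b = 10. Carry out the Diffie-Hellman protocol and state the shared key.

16

Party 1 sends A = g^a mod p = 2^18 mod 257.
2^1 ≡ 2 (mod 257)
2^2 = (2^1)^2 ≡ 2^2 = 4 ≡ 4 (mod 257)
2^4 = (2^2)^2 ≡ 4^2 = 16 ≡ 16 (mod 257)
2^8 = (2^4)^2 ≡ 16^2 = 256 ≡ 256 (mod 257)
2^16 = (2^8)^2 ≡ 256^2 = 65536 ≡ 1 (mod 257)
2^18 = 2^16 · 2^2 ≡ 1 · 4 ≡ 4 (mod 257).
So A = 4. Party 2 then computes K = A^b mod p = 4^10 mod 257.
4^1 ≡ 4 (mod 257)
4^2 = (4^1)^2 ≡ 4^2 = 16 ≡ 16 (mod 257)
4^4 = (4^2)^2 ≡ 16^2 = 256 ≡ 256 (mod 257)
4^8 = (4^4)^2 ≡ 256^2 = 65536 ≡ 1 (mod 257)
4^10 = 4^8 · 4^2 ≡ 1 · 16 ≡ 16 (mod 257).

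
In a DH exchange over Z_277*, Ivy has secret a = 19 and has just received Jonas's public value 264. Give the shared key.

157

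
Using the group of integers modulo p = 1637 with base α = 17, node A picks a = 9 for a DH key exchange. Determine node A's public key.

Public value = 17^9 mod 1637.
17^1 ≡ 17 (mod 1637)
17^2 = (17^1)^2 ≡ 17^2 = 289 ≡ 289 (mod 1637)
17^4 = (17^2)^2 ≡ 289^2 = 83521 ≡ 34 (mod 1637)
17^8 = (17^4)^2 ≡ 34^2 = 1156 ≡ 1156 (mod 1637)
17^9 = 17^8 · 17^1 ≡ 1156 · 17 ≡ 8 (mod 1637).

8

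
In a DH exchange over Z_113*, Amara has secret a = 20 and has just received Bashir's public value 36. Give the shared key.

Shared key K = 36^20 mod 113.
36^1 ≡ 36 (mod 113)
36^2 = (36^1)^2 ≡ 36^2 = 1296 ≡ 53 (mod 113)
36^4 = (36^2)^2 ≡ 53^2 = 2809 ≡ 97 (mod 113)
36^8 = (36^4)^2 ≡ 97^2 = 9409 ≡ 30 (mod 113)
36^16 = (36^8)^2 ≡ 30^2 = 900 ≡ 109 (mod 113)
36^20 = 36^16 · 36^4 ≡ 109 · 97 ≡ 64 (mod 113).

64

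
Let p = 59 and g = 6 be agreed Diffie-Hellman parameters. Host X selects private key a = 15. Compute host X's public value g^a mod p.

Public value = 6^15 mod 59.
6^1 ≡ 6 (mod 59)
6^2 = (6^1)^2 ≡ 6^2 = 36 ≡ 36 (mod 59)
6^4 = (6^2)^2 ≡ 36^2 = 1296 ≡ 57 (mod 59)
6^8 = (6^4)^2 ≡ 57^2 = 3249 ≡ 4 (mod 59)
6^15 = 6^8 · 6^4 · 6^2 · 6^1 ≡ 4 · 57 · 36 · 6 ≡ 42 (mod 59).

42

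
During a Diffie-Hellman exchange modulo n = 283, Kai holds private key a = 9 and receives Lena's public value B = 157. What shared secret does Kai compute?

256

Shared key K = 157^9 mod 283.
157^1 ≡ 157 (mod 283)
157^2 = (157^1)^2 ≡ 157^2 = 24649 ≡ 28 (mod 283)
157^4 = (157^2)^2 ≡ 28^2 = 784 ≡ 218 (mod 283)
157^8 = (157^4)^2 ≡ 218^2 = 47524 ≡ 263 (mod 283)
157^9 = 157^8 · 157^1 ≡ 263 · 157 ≡ 256 (mod 283).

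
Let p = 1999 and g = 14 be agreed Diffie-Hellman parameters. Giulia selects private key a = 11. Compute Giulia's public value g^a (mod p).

Public value = 14^11 (mod 1999).
14^1 ≡ 14 (mod 1999)
14^2 = (14^1)^2 ≡ 14^2 = 196 ≡ 196 (mod 1999)
14^4 = (14^2)^2 ≡ 196^2 = 38416 ≡ 435 (mod 1999)
14^8 = (14^4)^2 ≡ 435^2 = 189225 ≡ 1319 (mod 1999)
14^11 = 14^8 · 14^2 · 14^1 ≡ 1319 · 196 · 14 ≡ 1146 (mod 1999).

1146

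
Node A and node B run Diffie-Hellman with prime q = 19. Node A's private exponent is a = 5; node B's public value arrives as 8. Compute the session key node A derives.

Shared key K = 8^5 mod 19.
8^1 ≡ 8 (mod 19)
8^2 = (8^1)^2 ≡ 8^2 = 64 ≡ 7 (mod 19)
8^4 = (8^2)^2 ≡ 7^2 = 49 ≡ 11 (mod 19)
8^5 = 8^4 · 8^1 ≡ 11 · 8 ≡ 12 (mod 19).

12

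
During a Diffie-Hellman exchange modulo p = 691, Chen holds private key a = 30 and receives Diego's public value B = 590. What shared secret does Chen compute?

441

Shared key K = 590^30 mod 691.
590^1 ≡ 590 (mod 691)
590^2 = (590^1)^2 ≡ 590^2 = 348100 ≡ 527 (mod 691)
590^4 = (590^2)^2 ≡ 527^2 = 277729 ≡ 638 (mod 691)
590^8 = (590^4)^2 ≡ 638^2 = 407044 ≡ 45 (mod 691)
590^16 = (590^8)^2 ≡ 45^2 = 2025 ≡ 643 (mod 691)
590^30 = 590^16 · 590^8 · 590^4 · 590^2 ≡ 643 · 45 · 638 · 527 ≡ 441 (mod 691).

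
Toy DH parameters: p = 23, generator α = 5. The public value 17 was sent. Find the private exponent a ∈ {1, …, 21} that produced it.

Try successive powers of 5 modulo 23:
5^1 ≡ 5
5^2 ≡ 2
5^3 ≡ 10
5^4 ≡ 4
5^5 ≡ 20
5^6 ≡ 8
5^7 ≡ 17
Found: a = 7.

7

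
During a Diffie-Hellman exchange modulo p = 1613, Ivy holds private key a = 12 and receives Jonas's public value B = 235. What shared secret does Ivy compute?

Shared key K = 235^12 mod 1613.
235^1 ≡ 235 (mod 1613)
235^2 = (235^1)^2 ≡ 235^2 = 55225 ≡ 383 (mod 1613)
235^4 = (235^2)^2 ≡ 383^2 = 146689 ≡ 1519 (mod 1613)
235^8 = (235^4)^2 ≡ 1519^2 = 2307361 ≡ 771 (mod 1613)
235^12 = 235^8 · 235^4 ≡ 771 · 1519 ≡ 111 (mod 1613).

111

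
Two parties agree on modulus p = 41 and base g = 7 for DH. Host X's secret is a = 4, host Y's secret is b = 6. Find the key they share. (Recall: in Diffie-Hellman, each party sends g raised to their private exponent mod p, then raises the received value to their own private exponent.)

Host X sends A = g^a mod p = 7^4 mod 41.
7^1 ≡ 7 (mod 41)
7^2 = (7^1)^2 ≡ 7^2 = 49 ≡ 8 (mod 41)
7^4 = (7^2)^2 ≡ 8^2 = 64 ≡ 23 (mod 41)
So A = 23. Host Y then computes K = A^b mod p = 23^6 mod 41.
23^1 ≡ 23 (mod 41)
23^2 = (23^1)^2 ≡ 23^2 = 529 ≡ 37 (mod 41)
23^4 = (23^2)^2 ≡ 37^2 = 1369 ≡ 16 (mod 41)
23^6 = 23^4 · 23^2 ≡ 16 · 37 ≡ 18 (mod 41).

18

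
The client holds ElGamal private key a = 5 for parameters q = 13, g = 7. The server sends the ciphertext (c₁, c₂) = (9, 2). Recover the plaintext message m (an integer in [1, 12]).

Shared mask s = c₁^a mod q = 9^5 mod 13.
9^1 ≡ 9 (mod 13)
9^2 = (9^1)^2 ≡ 9^2 = 81 ≡ 3 (mod 13)
9^4 = (9^2)^2 ≡ 3^2 = 9 ≡ 9 (mod 13)
9^5 = 9^4 · 9^1 ≡ 9 · 9 ≡ 3 (mod 13).
So s = 3; s⁻¹ ≡ 9 (mod 13).
m = c₂ · s⁻¹ mod 13 = 2 · 9 mod 13 = 5.

5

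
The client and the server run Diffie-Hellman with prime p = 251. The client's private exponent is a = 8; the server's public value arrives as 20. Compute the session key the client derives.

219

Shared key K = 20^8 mod 251.
20^1 ≡ 20 (mod 251)
20^2 = (20^1)^2 ≡ 20^2 = 400 ≡ 149 (mod 251)
20^4 = (20^2)^2 ≡ 149^2 = 22201 ≡ 113 (mod 251)
20^8 = (20^4)^2 ≡ 113^2 = 12769 ≡ 219 (mod 251)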